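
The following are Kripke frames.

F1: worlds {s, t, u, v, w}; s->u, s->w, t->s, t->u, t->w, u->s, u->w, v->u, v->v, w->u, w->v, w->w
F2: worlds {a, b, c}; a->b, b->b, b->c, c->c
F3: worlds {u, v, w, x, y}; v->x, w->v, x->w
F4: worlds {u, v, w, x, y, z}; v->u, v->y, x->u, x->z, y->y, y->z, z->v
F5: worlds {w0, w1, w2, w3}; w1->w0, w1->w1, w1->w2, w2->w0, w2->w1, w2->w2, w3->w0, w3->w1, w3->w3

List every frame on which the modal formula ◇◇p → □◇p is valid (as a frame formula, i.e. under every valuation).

F3

Frame correspondent (Sahlqvist): ∀x ∀y ∀z ((xR²y ∧ xRz) → ∃w (y = w ∧ zRw)) — i.e. a generalized confluence (Geach) condition.
F1: fails — sR²s, sRw but no w* with s=w* and wRw*.
F2: fails — bR²b, bRc but no w with b=w and cRw.
F3: ✓.
F4: fails — vR²y, vRu but no t with y=t and uRt.
F5: fails — w1R²w0, w1Rw0 but no w with w0=w and w0Rw.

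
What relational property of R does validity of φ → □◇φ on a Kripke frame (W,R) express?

Suppose φ→□◇φ is valid. Take Rxy and set V(φ)={x}. Then φ at x, so □◇φ at x, so ◇φ at y, so some z with Ryz has φ; z=x, i.e. Ryx.

symmetry: ∀x ∀y (Rxy → Ryx)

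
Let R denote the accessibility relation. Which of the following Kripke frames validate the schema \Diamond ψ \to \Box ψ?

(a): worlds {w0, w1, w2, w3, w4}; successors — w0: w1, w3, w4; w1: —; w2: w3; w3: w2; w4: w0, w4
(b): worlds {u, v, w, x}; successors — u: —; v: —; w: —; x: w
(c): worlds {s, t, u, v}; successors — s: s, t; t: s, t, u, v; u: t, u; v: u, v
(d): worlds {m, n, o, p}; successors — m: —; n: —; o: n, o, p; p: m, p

(b)

This is the axiom for partial functionality; its first-order frame correspondent is \forall x \forall y \forall z (Rxy \wedge Rxz \to y = z).
(a): fails — w0 sees both w1 and w3.
(b): satisfies the condition.
(c): fails — s sees both s and t.
(d): fails — o sees both n and o.
Valid on: (b).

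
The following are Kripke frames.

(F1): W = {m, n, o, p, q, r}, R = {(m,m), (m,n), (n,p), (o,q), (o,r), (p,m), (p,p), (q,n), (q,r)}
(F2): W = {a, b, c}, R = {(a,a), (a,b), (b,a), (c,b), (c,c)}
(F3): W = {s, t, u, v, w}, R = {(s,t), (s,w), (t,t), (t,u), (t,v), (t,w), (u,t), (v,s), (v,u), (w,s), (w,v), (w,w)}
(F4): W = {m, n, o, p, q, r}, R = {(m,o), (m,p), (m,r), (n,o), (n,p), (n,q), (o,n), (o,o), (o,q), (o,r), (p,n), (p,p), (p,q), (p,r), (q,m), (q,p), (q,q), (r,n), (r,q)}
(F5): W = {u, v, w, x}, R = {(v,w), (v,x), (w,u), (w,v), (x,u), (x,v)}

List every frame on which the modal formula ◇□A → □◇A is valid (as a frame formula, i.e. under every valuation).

The schema corresponds to convergence: ∀x ∀y ∀z (Rxy ∧ Rxz → ∃w (Ryw ∧ Rzw)).
(F1): fails — Rmm and Rmn but m and n have no common successor.
(F2): fails — Rcc and Rcb but c and b have no common successor.
(F3): fails — Rtv and Rtu but v and u have no common successor.
(F4): condition met.
(F5): fails — Rwu and Rwu but u and u have no common successor.
Valid on: (F4).

(F4)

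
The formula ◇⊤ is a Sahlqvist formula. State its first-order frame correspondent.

seriality

◇⊤ holds at w iff w has a successor, so frame-validity of ◇⊤ is exactly seriality. Equivalently via □φ → ◇φ:
Suppose □φ→◇φ is valid. At any x set V(φ)=W. Then □φ at x, so ◇φ at x, so x has a successor.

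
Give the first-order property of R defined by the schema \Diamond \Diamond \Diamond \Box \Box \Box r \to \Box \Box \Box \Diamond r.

This is a Sahlqvist (Geach-type) schema ◇^3□^3r → □^3◇^1r.
Minimal-valuation argument: fix x; take any y with xR^3y and any z with xR^3z. Set V(r) to the set of worlds R-reachable from y in exactly 3 steps. Then □^3r holds at y, so the antecedent holds at x; validity forces ◇^1r at z, giving a w with zR^1w and yR^3w.
First-order correspondent: \forall x \forall y \forall z ((x R^3 y \wedge x R^3 z) \to \exists w (y R^3 w \wedge zRw)).

\forall x \forall y \forall z ((x R^3 y \wedge x R^3 z) \to \exists w (y R^3 w \wedge zRw))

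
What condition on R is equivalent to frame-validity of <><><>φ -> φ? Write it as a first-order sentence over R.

forall x forall y (x R^3 y -> exists w (y = w & x = w))

This is a Sahlqvist (Geach-type) schema ◇^3□^0φ → □^0◇^0φ.
Minimal-valuation argument: fix x; take any y with xR^3y and any z with xR^0z. Set V(φ) to the set of worlds R-reachable from y in exactly 0 steps. Then □^0φ holds at y, so the antecedent holds at x; validity forces ◇^0φ at z, giving a w with zR^0w and yR^0w.
First-order correspondent: forall x forall y (x R^3 y -> exists w (y = w & x = w)).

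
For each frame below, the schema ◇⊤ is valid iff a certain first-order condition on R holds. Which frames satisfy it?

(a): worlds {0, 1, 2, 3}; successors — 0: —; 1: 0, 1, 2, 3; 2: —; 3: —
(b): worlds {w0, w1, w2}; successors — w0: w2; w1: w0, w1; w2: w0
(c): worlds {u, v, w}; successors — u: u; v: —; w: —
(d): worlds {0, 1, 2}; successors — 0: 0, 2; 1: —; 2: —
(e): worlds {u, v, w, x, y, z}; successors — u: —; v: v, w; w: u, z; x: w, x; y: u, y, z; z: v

(b)

This is the axiom for seriality; its first-order frame correspondent is ∀x ∃y Rxy.
(a): fails — world 0 has no successor.
(b): condition met.
(c): fails — world v has no successor.
(d): fails — world 1 has no successor.
(e): fails — world u has no successor.
Valid on: (b).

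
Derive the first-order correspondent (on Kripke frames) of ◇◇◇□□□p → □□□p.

This is a Sahlqvist (Geach-type) schema ◇^3□^3p → □^3◇^0p.
First-order correspondent: ∀x ∀y ∀z ((xR³y ∧ xR³z) → ∃w (yR³w ∧ z = w)).

∀x ∀y ∀z ((xR³y ∧ xR³z) → ∃w (yR³w ∧ z = w))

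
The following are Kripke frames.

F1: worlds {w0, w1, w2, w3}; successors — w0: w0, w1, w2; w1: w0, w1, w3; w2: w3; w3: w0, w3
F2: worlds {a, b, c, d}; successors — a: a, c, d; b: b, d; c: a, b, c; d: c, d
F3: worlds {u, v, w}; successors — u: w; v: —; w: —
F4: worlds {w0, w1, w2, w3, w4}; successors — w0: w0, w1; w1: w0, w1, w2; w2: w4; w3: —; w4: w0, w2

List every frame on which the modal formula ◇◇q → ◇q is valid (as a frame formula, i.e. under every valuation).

F3

This is the axiom for transitivity; its first-order frame correspondent is ∀x ∀y ∀z (Rxy ∧ Ryz → Rxz).
F1: fails — Rw1w0 and Rw0w2 but not Rw1w2.
F2: fails — Rdc and Rcb but not Rdb.
F3: satisfies the condition.
F4: fails — Rw1w2 and Rw2w4 but not Rw1w4.
Valid on: F3.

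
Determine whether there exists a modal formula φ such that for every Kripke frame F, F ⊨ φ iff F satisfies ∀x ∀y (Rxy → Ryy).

Yes: it is shift-reflexivity, defined by the T□ schema □(□q → q).

Yes, by □(□q → q)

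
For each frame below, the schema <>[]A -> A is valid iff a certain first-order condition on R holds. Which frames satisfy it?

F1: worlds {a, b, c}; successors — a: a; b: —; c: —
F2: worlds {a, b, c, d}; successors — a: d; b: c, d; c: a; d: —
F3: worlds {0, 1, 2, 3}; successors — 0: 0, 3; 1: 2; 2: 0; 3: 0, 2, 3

Frame correspondent (Sahlqvist): forall x forall y (Rxy -> Ryx) — i.e. symmetry.
F1: satisfies the condition.
F2: fails — Rca but not Rac.
F3: fails — R32 but not R23.
Valid on: F1.

F1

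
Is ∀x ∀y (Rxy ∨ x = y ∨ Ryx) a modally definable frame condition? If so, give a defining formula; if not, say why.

Not modally definable

Any modally definable frame class is closed under disjoint unions.
Take 3 disjoint single-world reflexive frames: each is trivially connected, but their disjoint union has 3 worlds with no edge between distinct components, so it is not connected.
So the class is not modally definable.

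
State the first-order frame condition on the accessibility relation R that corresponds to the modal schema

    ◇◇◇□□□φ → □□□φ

∀x ∀y ∀z ((xR³y ∧ xR³z) → ∃w (yR³w ∧ z = w))

This is a Sahlqvist (Geach-type) schema ◇^3□^3φ → □^3◇^0φ.
Minimal-valuation argument: fix x; take any y with xR^3y and any z with xR^3z. Set V(φ) to the set of worlds R-reachable from y in exactly 3 steps. Then □^3φ holds at y, so the antecedent holds at x; validity forces ◇^0φ at z, giving a w with zR^0w and yR^3w.
First-order correspondent: ∀x ∀y ∀z ((xR³y ∧ xR³z) → ∃w (yR³w ∧ z = w)).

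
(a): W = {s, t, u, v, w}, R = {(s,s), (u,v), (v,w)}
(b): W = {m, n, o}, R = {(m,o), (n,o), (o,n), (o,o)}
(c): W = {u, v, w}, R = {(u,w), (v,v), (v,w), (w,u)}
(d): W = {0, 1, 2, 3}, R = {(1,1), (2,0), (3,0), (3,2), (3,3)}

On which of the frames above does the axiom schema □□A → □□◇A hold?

Frame correspondent (Sahlqvist): ∀x ∀z (xR²z → ∃w (xR²w ∧ zRw)) — i.e. a generalized confluence (Geach) condition.
(a): fails — uR²w but no w* with uR²w* and wRw*.
(b): condition met.
(c): fails — uR²u but no t with uR²t and uRt.
(d): fails — 3R²0 but no w with 3R²w and 0Rw.

(b)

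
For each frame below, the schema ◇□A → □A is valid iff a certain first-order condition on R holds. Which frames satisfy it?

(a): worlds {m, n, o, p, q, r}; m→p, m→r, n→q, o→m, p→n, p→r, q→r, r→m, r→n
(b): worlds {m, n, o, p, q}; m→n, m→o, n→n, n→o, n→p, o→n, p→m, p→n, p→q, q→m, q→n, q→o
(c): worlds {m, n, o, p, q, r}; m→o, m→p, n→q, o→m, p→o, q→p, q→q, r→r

none

Frame correspondent (Sahlqvist): ∀x ∀y ∀z (Rxy ∧ Rxz → Ryz) — i.e. the Euclidean property.
(a): fails — Rmr and Rmr but not Rrr.
(b): fails — Rmo and Rmo but not Roo.
(c): fails — Rmo and Rmo but not Roo.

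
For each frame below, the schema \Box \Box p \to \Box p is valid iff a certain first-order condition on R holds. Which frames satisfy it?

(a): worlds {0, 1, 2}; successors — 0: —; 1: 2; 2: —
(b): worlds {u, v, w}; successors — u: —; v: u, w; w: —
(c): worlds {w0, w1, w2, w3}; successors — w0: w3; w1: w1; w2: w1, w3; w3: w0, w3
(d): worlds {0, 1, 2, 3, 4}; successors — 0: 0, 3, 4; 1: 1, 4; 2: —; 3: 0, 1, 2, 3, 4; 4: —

The schema corresponds to density: \forall x \forall y (Rxy \to \exists z (Rxz \wedge Rzy)).
(a): fails — R12 but no z with R1z and Rz2.
(b): fails — Rvu but no z with Rvz and Rzu.
(c): condition met.
(d): condition met.
Valid on: (c), (d).

(c), (d)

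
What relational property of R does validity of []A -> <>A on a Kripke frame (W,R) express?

seriality: forall x exists y Rxy

Suppose □A→◇A is valid. At any x set V(A)=W. Then □A at x, so ◇A at x, so x has a successor.
Conversely, on a frame with seriality the schema holds at every world under every valuation.
So the correspondent is seriality.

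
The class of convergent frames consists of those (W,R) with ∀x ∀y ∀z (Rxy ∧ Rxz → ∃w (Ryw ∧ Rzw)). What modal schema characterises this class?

◇□q → □◇q

A defining formula is ◇□q → □◇q (the .2 axiom).
Suppose ◇□q→□◇q is valid. Take Rxy, Rxz and set V(q)={w : Ryw}. Then □q at y so ◇□q at x, so □◇q at x, so ◇q at z, giving w with Rzw and Ryw.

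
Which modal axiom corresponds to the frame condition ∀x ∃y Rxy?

□r → ◇r

This is seriality; the standard corresponding axiom is D: □r → ◇r.
Suppose □r→◇r is valid. At any x set V(r)=W. Then □r at x, so ◇r at x, so x has a successor.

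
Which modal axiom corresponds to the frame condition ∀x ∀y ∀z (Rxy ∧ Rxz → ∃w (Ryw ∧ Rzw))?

◇□q → □◇q

The condition is convergence. The .2 schema ◇□q → □◇q defines it.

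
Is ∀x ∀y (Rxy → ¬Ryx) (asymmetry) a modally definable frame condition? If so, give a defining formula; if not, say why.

No — not modally definable

If a class were modally definable it would be closed under surjective bounded morphisms (Goldblatt–Thomason).
The 3-cycle (worlds w0,w1,w2 with w0→w1→w2→w0) is asymmetric. Mapping every world to a single reflexive point • is a surjective bounded morphism, and the reflexive point is not asymmetric (R•• but asymmetry requires ¬R••).
Hence asymmetry is not modally definable.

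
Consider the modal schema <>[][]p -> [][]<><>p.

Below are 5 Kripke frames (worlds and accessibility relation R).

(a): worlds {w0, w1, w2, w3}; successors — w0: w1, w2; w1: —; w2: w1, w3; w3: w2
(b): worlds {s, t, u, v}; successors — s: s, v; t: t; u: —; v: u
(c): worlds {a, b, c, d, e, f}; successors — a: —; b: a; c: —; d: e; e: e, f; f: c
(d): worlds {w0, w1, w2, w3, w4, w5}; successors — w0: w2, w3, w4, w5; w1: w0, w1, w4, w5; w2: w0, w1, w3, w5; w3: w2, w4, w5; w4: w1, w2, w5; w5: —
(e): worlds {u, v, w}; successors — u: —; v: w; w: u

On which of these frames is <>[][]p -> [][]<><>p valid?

none

This is the axiom for a generalized confluence (Geach) condition; its first-order frame correspondent is forall x forall y forall z ((xRy & x R^2 z) -> exists w (y R^2 w & z R^2 w)).
(a): fails — w0Rw1, w0R²w1 but no w with w1R²w and w1R²w.
(b): fails — sRs, sR²u but no w with sR²w and uR²w.
(c): fails — dRe, dR²f but no w with eR²w and fR²w.
(d): fails — w0Rw2, w0R²w5 but no w with w2R²w and w5R²w.
(e): fails — vRw, vR²u but no t with wR²t and uR²t.
Valid on no frame.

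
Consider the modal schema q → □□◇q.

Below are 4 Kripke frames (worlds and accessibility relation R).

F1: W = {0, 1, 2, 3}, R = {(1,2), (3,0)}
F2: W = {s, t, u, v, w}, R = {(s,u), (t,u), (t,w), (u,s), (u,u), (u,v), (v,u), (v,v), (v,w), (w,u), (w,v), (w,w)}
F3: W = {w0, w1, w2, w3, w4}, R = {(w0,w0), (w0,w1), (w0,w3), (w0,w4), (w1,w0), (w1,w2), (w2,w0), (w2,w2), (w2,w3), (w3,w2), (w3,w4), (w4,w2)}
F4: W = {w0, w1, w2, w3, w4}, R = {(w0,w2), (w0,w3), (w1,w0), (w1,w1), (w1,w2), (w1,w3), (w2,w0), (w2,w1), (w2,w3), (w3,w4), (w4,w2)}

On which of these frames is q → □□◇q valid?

The schema corresponds to a generalized confluence (Geach) condition: ∀x ∀z (xR²z → ∃w (x = w ∧ zRw)).
F1: condition met.
F2: fails — sR²s but no w* with s=w* and sRw*.
F3: fails — w0R²w3 but no w with w0=w and w3Rw.
F4: fails — w0R²w0 but no w with w0=w and w0Rw.
Valid on: F1.

F1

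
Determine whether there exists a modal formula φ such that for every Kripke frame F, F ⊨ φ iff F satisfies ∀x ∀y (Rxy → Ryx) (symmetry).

Yes, by r → □◇r

This is a Sahlqvist condition; the B axiom r → □◇r defines it.
Suppose r→□◇r is valid. Take Rxy and set V(r)={x}. Then r at x, so □◇r at x, so ◇r at y, so some z with Ryz has r; z=x, i.e. Ryx.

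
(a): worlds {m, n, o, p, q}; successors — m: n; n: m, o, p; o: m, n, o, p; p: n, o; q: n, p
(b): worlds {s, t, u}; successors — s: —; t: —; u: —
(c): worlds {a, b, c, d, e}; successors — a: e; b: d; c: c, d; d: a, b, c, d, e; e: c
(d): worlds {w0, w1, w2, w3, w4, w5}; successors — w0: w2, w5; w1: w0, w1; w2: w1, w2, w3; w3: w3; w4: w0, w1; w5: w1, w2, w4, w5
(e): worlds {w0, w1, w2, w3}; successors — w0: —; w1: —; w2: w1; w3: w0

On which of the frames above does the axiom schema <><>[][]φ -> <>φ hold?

(b), (e)

Frame correspondent (Sahlqvist): forall x forall y (x R^2 y -> exists w (y R^2 w & xRw)) — i.e. a generalized confluence (Geach) condition.
(a): fails — mR²m but no w with mR²w and mRw.
(b): satisfies the condition.
(c): fails — bR²a but no w with aR²w and bRw.
(d): fails — w0R²w3 but no w with w3R²w and w0Rw.
(e): satisfies the condition.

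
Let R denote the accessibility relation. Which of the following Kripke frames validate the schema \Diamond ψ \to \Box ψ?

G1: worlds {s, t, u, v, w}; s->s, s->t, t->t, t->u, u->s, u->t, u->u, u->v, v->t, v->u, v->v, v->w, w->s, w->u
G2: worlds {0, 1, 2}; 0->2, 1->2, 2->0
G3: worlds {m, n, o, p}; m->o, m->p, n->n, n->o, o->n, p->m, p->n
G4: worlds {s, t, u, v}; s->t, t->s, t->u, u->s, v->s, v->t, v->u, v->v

Frame correspondent (Sahlqvist): \forall x \forall y \forall z (Rxy \wedge Rxz \to y = z) — i.e. partial functionality.
G1: fails — s sees both s and t.
G2: holds.
G3: fails — m sees both o and p.
G4: fails — t sees both s and u.
Valid on: G2.

G2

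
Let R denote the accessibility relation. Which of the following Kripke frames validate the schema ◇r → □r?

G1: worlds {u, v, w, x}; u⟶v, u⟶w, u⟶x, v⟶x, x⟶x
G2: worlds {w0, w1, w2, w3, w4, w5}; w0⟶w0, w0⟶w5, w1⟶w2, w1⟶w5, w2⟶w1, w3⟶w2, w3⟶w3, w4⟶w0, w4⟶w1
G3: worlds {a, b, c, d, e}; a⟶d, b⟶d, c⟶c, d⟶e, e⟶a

G3

The schema corresponds to partial functionality: ∀x ∀y ∀z (Rxy ∧ Rxz → y = z).
G1: fails — u sees both v and w.
G2: fails — w0 sees both w0 and w5.
G3: satisfies the condition.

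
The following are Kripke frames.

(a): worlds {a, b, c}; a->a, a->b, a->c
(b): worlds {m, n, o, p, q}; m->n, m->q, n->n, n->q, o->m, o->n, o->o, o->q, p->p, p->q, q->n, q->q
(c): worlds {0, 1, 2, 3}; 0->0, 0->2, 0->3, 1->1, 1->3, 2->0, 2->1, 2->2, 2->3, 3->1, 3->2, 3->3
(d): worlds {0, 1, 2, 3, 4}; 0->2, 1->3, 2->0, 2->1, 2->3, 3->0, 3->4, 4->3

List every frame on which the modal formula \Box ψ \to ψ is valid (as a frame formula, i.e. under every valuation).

The schema corresponds to reflexivity: \forall x Rxx.
(a): fails — world b does not see itself.
(b): fails — world m does not see itself.
(c): holds.
(d): fails — world 0 does not see itself.

(c)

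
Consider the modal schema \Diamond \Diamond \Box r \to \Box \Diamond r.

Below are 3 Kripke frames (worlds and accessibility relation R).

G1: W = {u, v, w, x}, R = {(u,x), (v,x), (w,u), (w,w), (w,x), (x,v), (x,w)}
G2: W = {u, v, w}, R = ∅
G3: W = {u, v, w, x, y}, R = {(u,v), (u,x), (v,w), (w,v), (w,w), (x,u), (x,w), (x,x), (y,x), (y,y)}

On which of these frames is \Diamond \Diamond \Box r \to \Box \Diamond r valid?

Frame correspondent (Sahlqvist): \forall x \forall y \forall z ((x R^2 y \wedge xRz) \to \exists w (yRw \wedge zRw)) — i.e. a generalized confluence (Geach) condition.
G1: fails — uR²v, uRx but no t with vRt and xRt.
G2: satisfies the condition.
G3: fails — uR²u, uRv but no t with uRt and vRt.
Valid on: G2.

G2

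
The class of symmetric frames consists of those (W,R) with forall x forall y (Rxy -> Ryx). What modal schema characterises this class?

s → □◇s

A defining formula is s → □◇s (the B axiom).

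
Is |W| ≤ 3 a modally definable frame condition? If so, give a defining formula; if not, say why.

Not definable by any modal formula

Modal frame validity is preserved under disjoint unions.
Any modal formula valid on each of 4 disjoint one-world frames is valid on their disjoint union (validity is preserved under disjoint unions). Each one-world frame has |W|=1≤3, but the union has |W|=4.
So the class is not modally definable.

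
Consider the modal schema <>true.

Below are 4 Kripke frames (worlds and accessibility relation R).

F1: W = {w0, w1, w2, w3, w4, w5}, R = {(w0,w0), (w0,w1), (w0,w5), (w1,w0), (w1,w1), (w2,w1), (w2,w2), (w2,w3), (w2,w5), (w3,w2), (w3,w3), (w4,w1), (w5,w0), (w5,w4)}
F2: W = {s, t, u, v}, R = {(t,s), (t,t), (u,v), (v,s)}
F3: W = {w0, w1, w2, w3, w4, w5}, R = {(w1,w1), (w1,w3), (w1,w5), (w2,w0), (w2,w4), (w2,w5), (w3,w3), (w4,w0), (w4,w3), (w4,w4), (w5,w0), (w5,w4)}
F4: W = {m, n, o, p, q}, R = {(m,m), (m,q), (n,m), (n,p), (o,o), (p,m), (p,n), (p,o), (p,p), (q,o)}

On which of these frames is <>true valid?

F1, F4

The schema corresponds to seriality: forall x exists y Rxy.
F1: condition met.
F2: fails — world s has no successor.
F3: fails — world w0 has no successor.
F4: condition met.
Valid on: F1, F4.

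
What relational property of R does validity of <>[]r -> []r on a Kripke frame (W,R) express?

Equivalently (dual form): ◇r → □◇r.
Suppose ◇r→□◇r is valid. Take Rxy, Rxz and set V(r)={y}. Then ◇r at x, so □◇r at x, so ◇r at z, so some w with Rzw has r; w=y, i.e. Rzy. By symmetry of the argument, Ryz.
Conversely, on a frame with the Euclidean property the schema holds at every world under every valuation.
So the correspondent is the Euclidean property.

the Euclidean property: forall x forall y forall z (Rxy & Rxz -> Ryz)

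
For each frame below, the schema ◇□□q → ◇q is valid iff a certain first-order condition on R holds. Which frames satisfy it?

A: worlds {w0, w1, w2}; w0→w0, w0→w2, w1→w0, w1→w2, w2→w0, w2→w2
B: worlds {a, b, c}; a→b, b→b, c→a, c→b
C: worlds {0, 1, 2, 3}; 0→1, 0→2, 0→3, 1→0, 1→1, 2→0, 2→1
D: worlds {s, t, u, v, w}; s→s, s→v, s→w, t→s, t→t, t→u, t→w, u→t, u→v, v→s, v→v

Frame correspondent (Sahlqvist): ∀x ∀y (xRy → ∃w (yR²w ∧ xRw)) — i.e. a generalized confluence (Geach) condition.
A: satisfies the condition.
B: satisfies the condition.
C: fails — 0R3 but no w with 3R²w and 0Rw.
D: fails — sRw but no w* with wR²w* and sRw*.

A, B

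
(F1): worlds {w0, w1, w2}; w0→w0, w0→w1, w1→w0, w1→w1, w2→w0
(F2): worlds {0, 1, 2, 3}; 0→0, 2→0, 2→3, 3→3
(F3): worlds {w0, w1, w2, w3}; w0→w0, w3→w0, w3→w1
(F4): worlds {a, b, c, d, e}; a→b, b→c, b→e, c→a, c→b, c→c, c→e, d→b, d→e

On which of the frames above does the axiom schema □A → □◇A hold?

(F1), (F2)

Frame correspondent (Sahlqvist): ∀x ∀z (xRz → ∃w (xRw ∧ zRw)) — i.e. a generalized confluence (Geach) condition.
(F1): condition met.
(F2): condition met.
(F3): fails — w3Rw1 but no w with w3Rw and w1Rw.
(F4): fails — aRb but no w with aRw and bRw.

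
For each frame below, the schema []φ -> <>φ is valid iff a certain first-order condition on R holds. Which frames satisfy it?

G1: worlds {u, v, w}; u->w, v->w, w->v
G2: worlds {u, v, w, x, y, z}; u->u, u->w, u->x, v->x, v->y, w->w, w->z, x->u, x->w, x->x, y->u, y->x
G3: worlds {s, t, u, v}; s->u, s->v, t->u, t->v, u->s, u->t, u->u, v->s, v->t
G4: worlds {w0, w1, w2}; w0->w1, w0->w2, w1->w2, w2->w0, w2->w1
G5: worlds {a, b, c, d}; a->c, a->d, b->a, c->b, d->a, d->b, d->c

G1, G3, G4, G5

Frame correspondent (Sahlqvist): forall x exists y Rxy — i.e. seriality.
G1: holds.
G2: fails — world z has no successor.
G3: holds.
G4: holds.
G5: holds.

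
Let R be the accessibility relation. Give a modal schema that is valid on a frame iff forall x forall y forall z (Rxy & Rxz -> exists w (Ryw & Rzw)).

The condition is convergence. The .2 schema ◇□r → □◇r defines it.

◇□r → □◇r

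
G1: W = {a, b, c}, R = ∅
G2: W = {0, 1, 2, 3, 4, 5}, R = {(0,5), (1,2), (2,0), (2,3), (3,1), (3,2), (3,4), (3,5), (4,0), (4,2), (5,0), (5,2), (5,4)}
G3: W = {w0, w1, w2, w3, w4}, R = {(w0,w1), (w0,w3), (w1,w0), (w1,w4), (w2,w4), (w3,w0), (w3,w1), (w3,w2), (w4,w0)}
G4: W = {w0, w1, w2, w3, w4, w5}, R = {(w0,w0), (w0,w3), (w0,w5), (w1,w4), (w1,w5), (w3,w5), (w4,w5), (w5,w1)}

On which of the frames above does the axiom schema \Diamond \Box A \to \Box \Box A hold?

This is the axiom for a generalized confluence (Geach) condition; its first-order frame correspondent is \forall x \forall y \forall z ((xRy \wedge x R^2 z) \to \exists w (yRw \wedge z = w)).
G1: condition met.
G2: fails — 2R0, 2R²1 but no w with 0Rw and 1=w.
G3: fails — w0Rw1, w0R²w1 but no w with w1Rw and w1=w.
G4: fails — w0Rw0, w0R²w1 but no w with w0Rw and w1=w.
Valid on: G1.

G1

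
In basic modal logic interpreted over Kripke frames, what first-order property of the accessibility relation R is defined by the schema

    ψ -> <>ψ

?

Reflexivity

This is a form of the T axiom.
Its frame correspondent is reflexivity — forall x Rxx.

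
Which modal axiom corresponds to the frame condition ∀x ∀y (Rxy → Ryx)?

q → □◇q

The condition is symmetry. The B schema q → □◇q defines it.
Suppose q→□◇q is valid. Take Rxy and set V(q)={x}. Then q at x, so □◇q at x, so ◇q at y, so some z with Ryz has q; z=x, i.e. Ryx.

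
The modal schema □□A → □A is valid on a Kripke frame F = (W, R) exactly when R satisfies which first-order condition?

Suppose □□A→□A is valid. Take Rxy and set V(A)={w : xR²w}. Then □□A at x, so □A at x, so A at y, i.e. ∃z(Rxz∧Rzy).

density: ∀x ∀y (Rxy → ∃z (Rxz ∧ Rzy))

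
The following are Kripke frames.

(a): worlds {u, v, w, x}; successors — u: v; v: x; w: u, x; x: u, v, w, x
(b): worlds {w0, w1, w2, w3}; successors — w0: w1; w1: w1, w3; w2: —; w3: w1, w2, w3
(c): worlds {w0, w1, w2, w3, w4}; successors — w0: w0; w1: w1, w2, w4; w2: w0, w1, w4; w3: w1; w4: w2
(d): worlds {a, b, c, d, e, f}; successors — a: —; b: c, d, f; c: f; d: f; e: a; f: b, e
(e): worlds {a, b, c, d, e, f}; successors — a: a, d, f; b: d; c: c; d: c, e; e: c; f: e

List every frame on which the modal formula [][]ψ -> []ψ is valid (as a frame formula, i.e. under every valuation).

This is the axiom for density; its first-order frame correspondent is forall x forall y (Rxy -> exists z (Rxz & Rzy)).
(a): fails — Ruv but no z with Ruz and Rzv.
(b): satisfies the condition.
(c): fails — Rw4w2 but no z with Rw4z and Rzw2.
(d): fails — Rbc but no z with Rbz and Rzc.
(e): fails — Rfe but no z with Rfz and Rze.

(b)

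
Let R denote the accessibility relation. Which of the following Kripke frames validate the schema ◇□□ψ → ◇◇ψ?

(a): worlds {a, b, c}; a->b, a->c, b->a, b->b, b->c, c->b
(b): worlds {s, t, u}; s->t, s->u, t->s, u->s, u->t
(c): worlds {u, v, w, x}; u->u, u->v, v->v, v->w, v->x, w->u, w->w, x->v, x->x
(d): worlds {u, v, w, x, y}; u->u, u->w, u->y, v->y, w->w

The schema corresponds to a generalized confluence (Geach) condition: ∀x ∀y (xRy → ∃w (yR²w ∧ xR²w)).
(a): holds.
(b): holds.
(c): holds.
(d): fails — uRy but no t with yR²t and uR²t.

(a), (b), (c)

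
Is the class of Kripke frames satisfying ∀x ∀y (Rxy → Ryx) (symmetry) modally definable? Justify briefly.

This is a Sahlqvist condition; the B axiom r → □◇r defines it.
Suppose r→□◇r is valid. Take Rxy and set V(r)={x}. Then r at x, so □◇r at x, so ◇r at y, so some z with Ryz has r; z=x, i.e. Ryx.

Yes, by r → □◇r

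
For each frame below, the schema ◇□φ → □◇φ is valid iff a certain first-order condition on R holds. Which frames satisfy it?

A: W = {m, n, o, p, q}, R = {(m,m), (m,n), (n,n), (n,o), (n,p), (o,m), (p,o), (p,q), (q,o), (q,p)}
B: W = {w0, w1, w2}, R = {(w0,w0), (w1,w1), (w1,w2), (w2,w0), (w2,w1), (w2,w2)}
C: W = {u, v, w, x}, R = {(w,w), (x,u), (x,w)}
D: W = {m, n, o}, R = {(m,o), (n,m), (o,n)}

The schema corresponds to convergence: ∀x ∀y ∀z (Rxy ∧ Rxz → ∃w (Ryw ∧ Rzw)).
A: fails — Rnn and Rno but n and o have no common successor.
B: fails — Rw2w1 and Rw2w0 but w1 and w0 have no common successor.
C: fails — Rxu and Rxu but u and u have no common successor.
D: holds.

D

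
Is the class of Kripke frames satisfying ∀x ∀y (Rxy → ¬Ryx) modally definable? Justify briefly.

No — not modally definable

Modal frame validity is preserved under surjective bounded morphisms.
The 3-cycle (worlds a,b,c with a→b→c→a) is asymmetric. Mapping every world to a single reflexive point • is a surjective bounded morphism, and the reflexive point is not asymmetric (R•• but asymmetry requires ¬R••).
So no modal formula (or set of formulas) defines exactly the asymmetric frames.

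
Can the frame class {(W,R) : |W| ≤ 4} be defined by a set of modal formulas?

Any modally definable frame class is closed under disjoint unions.
Any modal formula valid on each of 5 disjoint one-world frames is valid on their disjoint union (validity is preserved under disjoint unions). Each one-world frame has |W|=1≤4, but the union has |W|=5.
So no modal formula (or set of formulas) defines exactly the |W|≤4 frames.

Not modally definable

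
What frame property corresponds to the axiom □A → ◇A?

This schema is the D axiom.
Its frame correspondent is seriality — ∀x ∃y Rxy.

seriality: ∀x ∃y Rxy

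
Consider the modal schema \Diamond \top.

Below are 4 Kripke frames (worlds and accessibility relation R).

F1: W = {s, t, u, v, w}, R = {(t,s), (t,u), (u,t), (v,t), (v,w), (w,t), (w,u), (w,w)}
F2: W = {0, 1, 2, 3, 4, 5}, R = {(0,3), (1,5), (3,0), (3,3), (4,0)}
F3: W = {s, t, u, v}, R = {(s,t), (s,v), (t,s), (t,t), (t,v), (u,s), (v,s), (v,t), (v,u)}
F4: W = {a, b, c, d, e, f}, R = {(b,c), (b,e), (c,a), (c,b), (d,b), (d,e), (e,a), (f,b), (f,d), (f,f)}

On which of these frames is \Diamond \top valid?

F3

Frame correspondent (Sahlqvist): \forall x \exists y Rxy — i.e. seriality.
F1: fails — world s has no successor.
F2: fails — world 2 has no successor.
F3: satisfies the condition.
F4: fails — world a has no successor.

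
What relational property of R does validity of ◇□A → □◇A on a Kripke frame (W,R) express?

convergence

Suppose ◇□A→□◇A is valid. Take Rxy, Rxz and set V(A)={w : Ryw}. Then □A at y so ◇□A at x, so □◇A at x, so ◇A at z, giving w with Rzw and Ryw.
Conversely, on a frame with convergence the schema holds at every world under every valuation.
Frame condition: ∀x ∀y ∀z (Rxy ∧ Rxz → ∃w (Ryw ∧ Rzw)).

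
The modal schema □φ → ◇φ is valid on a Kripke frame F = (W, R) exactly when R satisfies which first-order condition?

Suppose □φ→◇φ is valid. At any x set V(φ)=W. Then □φ at x, so ◇φ at x, so x has a successor.

Seriality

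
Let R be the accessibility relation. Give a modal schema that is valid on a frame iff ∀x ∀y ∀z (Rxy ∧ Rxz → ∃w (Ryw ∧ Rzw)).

◇□q → □◇q

The condition is convergence. The .2 schema ◇□q → □◇q defines it.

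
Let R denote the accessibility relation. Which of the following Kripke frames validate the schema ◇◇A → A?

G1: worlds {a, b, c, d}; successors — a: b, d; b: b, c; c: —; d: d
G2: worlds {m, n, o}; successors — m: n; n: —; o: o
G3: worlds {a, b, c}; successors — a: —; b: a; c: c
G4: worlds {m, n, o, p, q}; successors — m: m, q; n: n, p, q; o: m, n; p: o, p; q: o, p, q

The schema corresponds to a generalized confluence (Geach) condition: ∀x ∀y (xR²y → ∃w (y = w ∧ x = w)).
G1: fails — aR²b but b ≠ a.
G2: holds.
G3: holds.
G4: fails — mR²o but o ≠ m.

G2, G3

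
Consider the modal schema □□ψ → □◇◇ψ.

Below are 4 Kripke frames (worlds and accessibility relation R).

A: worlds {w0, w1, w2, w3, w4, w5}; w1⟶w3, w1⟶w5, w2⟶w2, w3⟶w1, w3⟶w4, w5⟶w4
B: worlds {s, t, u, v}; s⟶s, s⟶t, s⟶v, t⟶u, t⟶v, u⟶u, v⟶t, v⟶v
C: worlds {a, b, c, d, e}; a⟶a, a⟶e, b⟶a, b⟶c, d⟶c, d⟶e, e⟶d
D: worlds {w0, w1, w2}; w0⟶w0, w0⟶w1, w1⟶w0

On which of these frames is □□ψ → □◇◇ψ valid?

B, D

The schema corresponds to a generalized confluence (Geach) condition: ∀x ∀z (xRz → ∃w (xR²w ∧ zR²w)).
A: fails — w1Rw3 but no w with w1R²w and w3R²w.
B: holds.
C: fails — bRc but no w with bR²w and cR²w.
D: holds.
Valid on: B, D.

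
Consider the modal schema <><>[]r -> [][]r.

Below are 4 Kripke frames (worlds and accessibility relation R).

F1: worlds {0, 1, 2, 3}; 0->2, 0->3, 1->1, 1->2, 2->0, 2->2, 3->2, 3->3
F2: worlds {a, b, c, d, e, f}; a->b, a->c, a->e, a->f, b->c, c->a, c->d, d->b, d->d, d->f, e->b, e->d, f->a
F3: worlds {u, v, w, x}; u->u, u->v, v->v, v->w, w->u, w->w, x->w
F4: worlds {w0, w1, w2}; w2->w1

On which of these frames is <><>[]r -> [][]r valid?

Frame correspondent (Sahlqvist): forall x forall y forall z ((x R^2 y & x R^2 z) -> exists w (yRw & z = w)) — i.e. a generalized confluence (Geach) condition.
F1: fails — 0R²0, 0R²0 but no w with 0Rw and 0=w.
F2: fails — aR²a, aR²a but no w with aRw and a=w.
F3: fails — uR²u, uR²w but no t with uRt and w=t.
F4: condition met.
Valid on: F4.

F4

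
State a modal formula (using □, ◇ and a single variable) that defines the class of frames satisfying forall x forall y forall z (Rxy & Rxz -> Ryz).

◇q → □◇q

The condition is the Euclidean property. The 5 schema ◇q → □◇q defines it.
Suppose ◇q→□◇q is valid. Take Rxy, Rxz and set V(q)={y}. Then ◇q at x, so □◇q at x, so ◇q at z, so some w with Rzw has q; w=y, i.e. Rzy. By symmetry of the argument, Ryz.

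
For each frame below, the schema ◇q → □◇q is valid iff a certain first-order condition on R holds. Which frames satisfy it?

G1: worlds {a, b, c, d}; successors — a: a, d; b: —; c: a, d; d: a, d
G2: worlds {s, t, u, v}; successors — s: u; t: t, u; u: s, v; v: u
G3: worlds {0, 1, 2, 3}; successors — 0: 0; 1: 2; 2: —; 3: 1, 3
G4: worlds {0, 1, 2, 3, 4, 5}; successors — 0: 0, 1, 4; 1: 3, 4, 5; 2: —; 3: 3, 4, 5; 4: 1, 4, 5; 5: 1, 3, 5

The schema corresponds to the Euclidean property: ∀x ∀y ∀z (Rxy ∧ Rxz → Ryz).
G1: condition met.
G2: fails — Rsu and Rsu but not Ruu.
G3: fails — R12 and R12 but not R22.
G4: fails — R01 and R00 but not R10.
Valid on: G1.

G1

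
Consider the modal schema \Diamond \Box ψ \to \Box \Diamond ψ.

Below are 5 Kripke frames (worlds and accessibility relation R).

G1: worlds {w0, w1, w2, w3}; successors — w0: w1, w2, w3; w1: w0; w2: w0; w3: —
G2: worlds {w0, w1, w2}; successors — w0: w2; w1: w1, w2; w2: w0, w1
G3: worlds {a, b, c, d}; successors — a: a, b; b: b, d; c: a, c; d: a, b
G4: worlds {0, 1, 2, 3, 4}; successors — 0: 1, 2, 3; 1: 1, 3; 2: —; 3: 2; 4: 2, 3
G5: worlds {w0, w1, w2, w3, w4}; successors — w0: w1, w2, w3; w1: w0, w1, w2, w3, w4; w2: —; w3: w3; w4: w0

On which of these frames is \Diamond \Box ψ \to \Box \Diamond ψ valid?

Frame correspondent (Sahlqvist): \forall x \forall y \forall z (Rxy \wedge Rxz \to \exists w (Ryw \wedge Rzw)) — i.e. convergence.
G1: fails — Rw0w1 and Rw0w3 but w1 and w3 have no common successor.
G2: ✓.
G3: ✓.
G4: fails — R02 and R02 but 2 and 2 have no common successor.
G5: fails — Rw0w1 and Rw0w2 but w1 and w2 have no common successor.
Valid on: G2, G3.

G2, G3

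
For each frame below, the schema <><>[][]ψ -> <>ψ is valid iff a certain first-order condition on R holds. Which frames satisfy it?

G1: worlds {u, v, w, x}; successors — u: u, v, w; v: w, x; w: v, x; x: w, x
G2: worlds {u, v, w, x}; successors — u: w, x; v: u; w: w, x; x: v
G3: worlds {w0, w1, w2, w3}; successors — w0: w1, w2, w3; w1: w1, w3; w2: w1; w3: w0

G1

The schema corresponds to a generalized confluence (Geach) condition: forall x forall y (x R^2 y -> exists w (y R^2 w & xRw)).
G1: condition met.
G2: fails — uR²x but no t with xR²t and uRt.
G3: fails — w3R²w2 but no w with w2R²w and w3Rw.
Valid on: G1.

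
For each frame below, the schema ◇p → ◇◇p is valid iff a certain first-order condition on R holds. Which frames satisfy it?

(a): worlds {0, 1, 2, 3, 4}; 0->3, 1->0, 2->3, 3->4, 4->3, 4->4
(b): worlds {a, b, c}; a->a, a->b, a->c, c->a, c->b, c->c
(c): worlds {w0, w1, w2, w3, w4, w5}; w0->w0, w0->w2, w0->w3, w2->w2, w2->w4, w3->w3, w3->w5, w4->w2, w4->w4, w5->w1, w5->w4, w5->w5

(b), (c)

The schema corresponds to a generalized confluence (Geach) condition: ∀x ∀y (xRy → ∃w (y = w ∧ xR²w)).
(a): fails — 0R3 but no w with 3=w and 0R²w.
(b): holds.
(c): holds.
Valid on: (b), (c).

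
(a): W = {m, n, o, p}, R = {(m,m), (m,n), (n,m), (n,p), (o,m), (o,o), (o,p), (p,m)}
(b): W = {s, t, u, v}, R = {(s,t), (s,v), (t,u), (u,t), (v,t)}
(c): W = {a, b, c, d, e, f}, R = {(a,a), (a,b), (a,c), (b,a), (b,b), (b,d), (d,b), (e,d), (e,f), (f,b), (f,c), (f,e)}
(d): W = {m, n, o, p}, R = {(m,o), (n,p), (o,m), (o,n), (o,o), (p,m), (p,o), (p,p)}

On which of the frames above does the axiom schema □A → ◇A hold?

This is the axiom for seriality; its first-order frame correspondent is ∀x ∃y Rxy.
(a): holds.
(b): holds.
(c): fails — world c has no successor.
(d): holds.
Valid on: (a), (b), (d).

(a), (b), (d)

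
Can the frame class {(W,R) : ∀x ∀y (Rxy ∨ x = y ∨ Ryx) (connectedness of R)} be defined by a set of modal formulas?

Any modally definable frame class is closed under disjoint unions.
Take 3 disjoint single-world reflexive frames: each is trivially connected, but their disjoint union has 3 worlds with no edge between distinct components, so it is not connected.
Hence connectedness of R is not modally definable.

Not definable by any modal formula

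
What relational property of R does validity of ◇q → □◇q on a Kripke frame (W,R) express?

This is the 5 axiom.
It corresponds to the Euclidean property: ∀x ∀y ∀z (Rxy ∧ Rxz → Ryz).

the Euclidean property: ∀x ∀y ∀z (Rxy ∧ Rxz → Ryz)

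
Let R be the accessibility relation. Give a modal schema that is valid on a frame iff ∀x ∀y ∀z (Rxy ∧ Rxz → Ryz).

◇q → □◇q

The condition is the Euclidean property. The 5 schema ◇q → □◇q defines it.
Suppose ◇q→□◇q is valid. Take Rxy, Rxz and set V(q)={y}. Then ◇q at x, so □◇q at x, so ◇q at z, so some w with Rzw has q; w=y, i.e. Rzy. By symmetry of the argument, Ryz.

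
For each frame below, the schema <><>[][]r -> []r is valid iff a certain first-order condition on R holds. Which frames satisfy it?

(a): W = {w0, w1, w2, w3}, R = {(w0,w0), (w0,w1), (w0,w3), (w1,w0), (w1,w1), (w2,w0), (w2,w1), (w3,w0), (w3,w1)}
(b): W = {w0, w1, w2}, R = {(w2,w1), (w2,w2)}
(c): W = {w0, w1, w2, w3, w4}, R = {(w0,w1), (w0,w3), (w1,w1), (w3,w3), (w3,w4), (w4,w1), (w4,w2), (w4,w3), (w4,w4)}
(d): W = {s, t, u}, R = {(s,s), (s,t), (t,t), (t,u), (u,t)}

This is the axiom for a generalized confluence (Geach) condition; its first-order frame correspondent is forall x forall y forall z ((x R^2 y & xRz) -> exists w (y R^2 w & z = w)).
(a): holds.
(b): fails — w2R²w1, w2Rw1 but no w with w1R²w and w1=w.
(c): fails — w0R²w1, w0Rw3 but no w with w1R²w and w3=w.
(d): fails — sR²t, sRs but no w with tR²w and s=w.

(a)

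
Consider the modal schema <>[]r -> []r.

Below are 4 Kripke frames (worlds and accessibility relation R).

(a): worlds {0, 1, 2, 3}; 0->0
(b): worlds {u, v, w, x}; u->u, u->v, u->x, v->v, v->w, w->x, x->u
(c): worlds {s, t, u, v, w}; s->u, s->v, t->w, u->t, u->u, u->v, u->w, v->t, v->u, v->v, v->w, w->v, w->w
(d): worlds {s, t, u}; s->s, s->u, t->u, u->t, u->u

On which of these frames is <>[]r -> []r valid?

(a)

The schema corresponds to the Euclidean property: forall x forall y forall z (Rxy & Rxz -> Ryz).
(a): holds.
(b): fails — Ruv and Ruu but not Rvu.
(c): fails — Ruw and Rut but not Rwt.
(d): fails — Rsu and Rss but not Rus.
Valid on: (a).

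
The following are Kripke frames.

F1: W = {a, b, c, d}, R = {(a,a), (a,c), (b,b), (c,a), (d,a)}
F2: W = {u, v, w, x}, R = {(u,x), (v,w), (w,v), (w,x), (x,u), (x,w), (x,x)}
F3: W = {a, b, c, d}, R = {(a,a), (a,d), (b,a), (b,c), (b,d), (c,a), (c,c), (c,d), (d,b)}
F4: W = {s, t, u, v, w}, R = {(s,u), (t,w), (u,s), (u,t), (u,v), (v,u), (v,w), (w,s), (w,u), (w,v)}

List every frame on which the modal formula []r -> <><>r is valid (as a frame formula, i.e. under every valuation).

F1

The schema corresponds to a generalized confluence (Geach) condition: forall x exists w (xRw & x R^2 w).
F1: satisfies the condition.
F2: fails — at v but no t with vRt and vR²t.
F3: fails — at d but no w with dRw and dR²w.
F4: fails — at s but no w* with sRw* and sR²w*.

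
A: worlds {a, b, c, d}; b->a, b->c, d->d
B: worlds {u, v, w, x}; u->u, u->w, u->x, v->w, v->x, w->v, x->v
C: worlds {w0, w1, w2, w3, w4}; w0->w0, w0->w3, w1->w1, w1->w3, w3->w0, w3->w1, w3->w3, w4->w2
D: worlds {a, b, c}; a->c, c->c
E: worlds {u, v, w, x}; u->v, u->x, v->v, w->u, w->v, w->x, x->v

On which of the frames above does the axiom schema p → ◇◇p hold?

The schema corresponds to a generalized confluence (Geach) condition: ∀x ∃w (x = w ∧ xR²w).
A: fails — at a but no w with a=w and aR²w.
B: satisfies the condition.
C: fails — at w2 but no w with w2=w and w2R²w.
D: fails — at a but no w with a=w and aR²w.
E: fails — at u but no t with u=t and uR²t.
Valid on: B.

B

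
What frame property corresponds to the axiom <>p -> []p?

partial functionality: forall x forall y forall z (Rxy & Rxz -> y = z)

Suppose ◇p→□p is valid. Take Rxy, Rxz and set V(p)={y}. Then ◇p at x, so □p at x, so p at z, i.e. z=y.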